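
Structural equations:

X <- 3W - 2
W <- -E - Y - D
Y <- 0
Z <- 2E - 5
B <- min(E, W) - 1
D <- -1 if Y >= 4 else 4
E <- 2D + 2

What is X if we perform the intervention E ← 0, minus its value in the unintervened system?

30

The intervention breaks the incoming arrows to E: E <- 2D + 2 no longer applies, and E = 0.
D = -1 if Y >= 4 else 4  [with Y=0]  = 4
W = -E - Y - D  [with E=0, Y=0, D=4]  = -4
X = 3W - 2  [with W=-4]  = -14
Without intervention: D = -1 if Y >= 4 else 4  [with Y=0]  = 4; E = 2D + 2  [with D=4]  = 10; W = -E - Y - D  [with E=10, Y=0, D=4]  = -14; X = 3W - 2  [with W=-14]  = -44.
Change = -14 − (-44) = 30.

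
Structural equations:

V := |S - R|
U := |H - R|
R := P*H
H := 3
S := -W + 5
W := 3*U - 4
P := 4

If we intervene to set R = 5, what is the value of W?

do(R=5) replaces the equation R := P*H with the constant R = 5.
U = |H - R|  [with H=3, R=5]  = 2
W = 3*U - 4  [with U=2]  = 2

2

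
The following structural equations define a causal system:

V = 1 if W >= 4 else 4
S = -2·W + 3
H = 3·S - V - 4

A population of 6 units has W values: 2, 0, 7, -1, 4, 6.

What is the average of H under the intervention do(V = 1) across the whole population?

Under do(V=1), V's equation is replaced by V=1 for every unit. Per-unit H: -8, 4, -38, 10, -20, -32. Mean = -14.

-14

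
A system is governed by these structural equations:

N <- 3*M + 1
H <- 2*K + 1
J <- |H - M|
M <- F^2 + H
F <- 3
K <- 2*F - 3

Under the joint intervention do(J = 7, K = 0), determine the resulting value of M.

10

Under do(J = 7, K = 0), each intervened variable's structural equation is replaced by its fixed value.
H = 2*K + 1  [with K=0]  = 1
M = F^2 + H  [with F=3, H=1]  = 10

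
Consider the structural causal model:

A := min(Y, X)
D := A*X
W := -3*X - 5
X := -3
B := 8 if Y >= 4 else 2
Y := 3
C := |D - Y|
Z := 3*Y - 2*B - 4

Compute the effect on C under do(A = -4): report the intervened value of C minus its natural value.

The intervention breaks the incoming arrows to A: A := min(Y, X) no longer applies, and A = -4.
D = A*X  [with A=-4, X=-3]  = 12
C = |D - Y|  [with D=12, Y=3]  = 9
Without intervention: A = min(Y, X)  [with Y=3, X=-3]  = -3; D = A*X  [with A=-3, X=-3]  = 9; C = |D - Y|  [with D=9, Y=3]  = 6.
Change = 9 − 6 = 3.

3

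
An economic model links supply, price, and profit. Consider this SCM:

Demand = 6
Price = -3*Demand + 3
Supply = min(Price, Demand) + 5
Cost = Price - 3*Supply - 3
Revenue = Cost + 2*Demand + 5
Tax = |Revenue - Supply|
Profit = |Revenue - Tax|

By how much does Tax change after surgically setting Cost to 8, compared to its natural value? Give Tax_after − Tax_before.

Under do(Cost=8), the mechanism Cost = Price - 3*Supply - 3 is discarded; Cost is fixed at 8.
Price = -3*Demand + 3  [with Demand=6]  = -15
Supply = min(Price, Demand) + 5  [with Price=-15, Demand=6]  = -10
Revenue = Cost + 2*Demand + 5  [with Cost=8, Demand=6]  = 25
Tax = |Revenue - Supply|  [with Revenue=25, Supply=-10]  = 35
Without intervention: Price = -3*Demand + 3  [with Demand=6]  = -15; Supply = min(Price, Demand) + 5  [with Price=-15, Demand=6]  = -10; Cost = Price - 3*Supply - 3  [with Price=-15, Supply=-10]  = 12; Revenue = Cost + 2*Demand + 5  [with Cost=12, Demand=6]  = 29; Tax = |Revenue - Supply|  [with Revenue=29, Supply=-10]  = 39.
Change = 35 − 39 = -4.

-4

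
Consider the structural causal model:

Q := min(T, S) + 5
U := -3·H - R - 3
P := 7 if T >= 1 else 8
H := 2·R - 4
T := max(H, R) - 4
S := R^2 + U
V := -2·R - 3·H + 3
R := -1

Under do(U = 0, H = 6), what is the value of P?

Setting U = 0, H = 6 by intervention discards those variables' equations.
T = max(H, R) - 4  [with H=6, R=-1]  = 2
P = 7 if T >= 1 else 8  [with T=2]  = 7

7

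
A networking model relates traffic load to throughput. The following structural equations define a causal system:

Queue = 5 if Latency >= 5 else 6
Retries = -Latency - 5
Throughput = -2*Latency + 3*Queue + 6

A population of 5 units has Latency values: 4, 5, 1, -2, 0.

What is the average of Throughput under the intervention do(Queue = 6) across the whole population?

20.8

Every unit gets Queue=6 under the intervention. Throughput values become 16, 14, 22, 28, 24; E[Throughput|do(Queue=6)] = 20.8.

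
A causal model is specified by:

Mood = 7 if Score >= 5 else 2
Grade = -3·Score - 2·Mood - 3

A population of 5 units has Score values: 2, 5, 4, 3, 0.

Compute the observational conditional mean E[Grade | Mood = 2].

E[Grade|Mood=2] averages over only the 4 units with Mood=2 (Score = 2, 4, 3, 0): Grade = -13, -19, -16, -7, mean -13.75.

-13.75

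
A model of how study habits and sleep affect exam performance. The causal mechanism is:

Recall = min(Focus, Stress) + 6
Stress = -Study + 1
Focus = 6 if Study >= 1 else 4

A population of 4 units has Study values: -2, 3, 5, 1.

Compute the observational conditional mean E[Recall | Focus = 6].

Observing Focus=6 restricts to units where Focus's equation naturally yields 6: Study ∈ {3, 5, 1}. In that subpopulation Recall = 4, 2, 6, mean 4.

4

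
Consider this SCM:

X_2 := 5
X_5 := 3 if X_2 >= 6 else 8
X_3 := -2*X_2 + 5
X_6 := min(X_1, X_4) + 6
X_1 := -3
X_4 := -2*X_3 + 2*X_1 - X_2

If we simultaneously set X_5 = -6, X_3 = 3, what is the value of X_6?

-11

The joint intervention fixes X_5 = -6, X_3 = 3, removing each variable's own equation.
X_4 = -2*X_3 + 2*X_1 - X_2  [with X_3=3, X_1=-3, X_2=5]  = -17
X_6 = min(X_1, X_4) + 6  [with X_1=-3, X_4=-17]  = -11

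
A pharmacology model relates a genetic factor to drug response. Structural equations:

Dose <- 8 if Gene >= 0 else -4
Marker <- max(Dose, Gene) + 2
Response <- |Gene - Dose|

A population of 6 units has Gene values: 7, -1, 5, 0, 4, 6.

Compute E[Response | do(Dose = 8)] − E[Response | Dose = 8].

0.9

do(Dose=8) breaks Dose's dependence on Gene. With Dose=8 fixed, Response across the units is 1, 9, 3, 8, 4, 2, mean 4.5.
Observing Dose=8 restricts to units where Dose's equation naturally yields 8: Gene ∈ {7, 5, 0, 4, 6}. In that subpopulation Response = 1, 3, 8, 4, 2, mean 3.6.
Difference = 4.5 − 3.6 = 0.9.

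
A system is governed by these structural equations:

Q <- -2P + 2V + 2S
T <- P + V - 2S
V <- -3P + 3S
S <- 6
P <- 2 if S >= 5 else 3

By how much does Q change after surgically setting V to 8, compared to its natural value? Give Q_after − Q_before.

The intervention breaks the incoming arrows to V: V <- -3P + 3S no longer applies, and V = 8.
P = 2 if S >= 5 else 3  [with S=6]  = 2
Q = -2P + 2V + 2S  [with P=2, V=8, S=6]  = 24
Without intervention: P = 2 if S >= 5 else 3  [with S=6]  = 2; V = -3P + 3S  [with P=2, S=6]  = 12; Q = -2P + 2V + 2S  [with P=2, V=12, S=6]  = 32.
Change = 24 − 32 = -8.

-8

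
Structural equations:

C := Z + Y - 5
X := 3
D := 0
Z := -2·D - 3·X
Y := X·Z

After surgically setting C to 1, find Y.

-27

The intervention breaks the incoming arrows to C: C := Z + Y - 5 no longer applies, and C = 1.
Since Y is not a descendant of the intervened variable, it is unaffected.
Z = -2·D - 3·X  [with D=0, X=3]  = -9
Y = X·Z  [with X=3, Z=-9]  = -27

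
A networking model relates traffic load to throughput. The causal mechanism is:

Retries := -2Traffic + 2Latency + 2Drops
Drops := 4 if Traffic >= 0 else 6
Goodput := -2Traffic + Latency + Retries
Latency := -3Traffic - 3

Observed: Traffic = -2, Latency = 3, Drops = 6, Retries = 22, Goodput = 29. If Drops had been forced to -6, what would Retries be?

The intervention breaks the incoming arrows to Drops: Drops := 4 if Traffic >= 0 else 6 no longer applies, and Drops = -6.
Latency = -3Traffic - 3  [with Traffic=-2]  = 3
Retries = -2Traffic + 2Latency + 2Drops  [with Traffic=-2, Latency=3, Drops=-6]  = -2

-2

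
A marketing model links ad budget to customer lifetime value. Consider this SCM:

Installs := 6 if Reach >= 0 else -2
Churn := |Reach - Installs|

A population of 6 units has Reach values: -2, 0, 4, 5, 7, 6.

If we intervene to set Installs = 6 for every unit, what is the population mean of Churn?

3

The intervention sets Installs=6 in all 6 units regardless of Reach. Recomputing Churn per unit gives 8, 6, 2, 1, 1, 0; average 3.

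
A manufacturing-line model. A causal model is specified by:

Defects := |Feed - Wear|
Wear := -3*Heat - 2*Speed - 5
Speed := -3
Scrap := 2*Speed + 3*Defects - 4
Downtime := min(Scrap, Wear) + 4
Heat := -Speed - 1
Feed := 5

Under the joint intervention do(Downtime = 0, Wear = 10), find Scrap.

Setting Downtime = 0, Wear = 10 by intervention discards those variables' equations.
Defects = |Feed - Wear|  [with Feed=5, Wear=10]  = 5
Scrap = 2*Speed + 3*Defects - 4  [with Speed=-3, Defects=5]  = 5

5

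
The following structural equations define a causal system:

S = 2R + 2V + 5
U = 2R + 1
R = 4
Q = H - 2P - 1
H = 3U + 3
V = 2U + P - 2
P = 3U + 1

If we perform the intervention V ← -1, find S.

11

Intervening sets V = -1 and removes its equation (V = 2U + P - 2).
S = 2R + 2V + 5  [with R=4, V=-1]  = 11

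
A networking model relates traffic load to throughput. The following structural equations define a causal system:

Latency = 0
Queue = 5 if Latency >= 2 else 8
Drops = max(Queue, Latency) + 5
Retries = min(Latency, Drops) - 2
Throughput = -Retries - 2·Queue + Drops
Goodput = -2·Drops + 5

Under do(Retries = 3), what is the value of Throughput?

Intervening sets Retries = 3 and removes its equation (Retries = min(Latency, Drops) - 2).
Queue = 5 if Latency >= 2 else 8  [with Latency=0]  = 8
Drops = max(Queue, Latency) + 5  [with Queue=8, Latency=0]  = 13
Throughput = -Retries - 2·Queue + Drops  [with Retries=3, Queue=8, Drops=13]  = -6

-6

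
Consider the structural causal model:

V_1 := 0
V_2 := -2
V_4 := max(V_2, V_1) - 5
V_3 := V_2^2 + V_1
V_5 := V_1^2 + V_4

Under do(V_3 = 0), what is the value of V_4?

The intervention breaks the incoming arrows to V_3: V_3 := V_2^2 + V_1 no longer applies, and V_3 = 0.
V_4 is not downstream of the intervention, so its value is determined by the original equations.
V_4 = max(V_2, V_1) - 5  [with V_2=-2, V_1=0]  = -5

-5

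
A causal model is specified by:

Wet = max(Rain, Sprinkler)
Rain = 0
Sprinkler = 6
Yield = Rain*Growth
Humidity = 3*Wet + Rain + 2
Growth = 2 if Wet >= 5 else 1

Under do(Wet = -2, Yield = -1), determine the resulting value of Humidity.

The joint intervention fixes Wet = -2, Yield = -1, removing each variable's own equation.
Humidity = 3*Wet + Rain + 2  [with Wet=-2, Rain=0]  = -4

-4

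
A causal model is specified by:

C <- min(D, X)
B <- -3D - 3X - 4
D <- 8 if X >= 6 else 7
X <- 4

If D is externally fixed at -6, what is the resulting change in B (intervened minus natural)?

Under do(D=-6), the mechanism D <- 8 if X >= 6 else 7 is discarded; D is fixed at -6.
B = -3D - 3X - 4  [with D=-6, X=4]  = 2
Without intervention: D = 8 if X >= 6 else 7  [with X=4]  = 7; B = -3D - 3X - 4  [with D=7, X=4]  = -37.
Change = 2 − (-37) = 39.

39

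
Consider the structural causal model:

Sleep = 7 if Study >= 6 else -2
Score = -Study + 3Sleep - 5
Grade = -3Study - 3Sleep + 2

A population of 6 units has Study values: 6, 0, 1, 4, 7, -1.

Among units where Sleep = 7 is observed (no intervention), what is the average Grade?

-38.5

Conditioning on Sleep=7 selects the 2 unit(s) with Study ∈ {6, 7}. Their Grade values: -37, -40. Mean = -38.5.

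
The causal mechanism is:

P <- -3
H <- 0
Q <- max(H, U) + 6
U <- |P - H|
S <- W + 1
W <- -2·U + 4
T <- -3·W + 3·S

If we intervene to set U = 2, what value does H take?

Under do(U=2), the mechanism U <- |P - H| is discarded; U is fixed at 2.
H is not downstream of the intervention, so its value is determined by the original equations.

0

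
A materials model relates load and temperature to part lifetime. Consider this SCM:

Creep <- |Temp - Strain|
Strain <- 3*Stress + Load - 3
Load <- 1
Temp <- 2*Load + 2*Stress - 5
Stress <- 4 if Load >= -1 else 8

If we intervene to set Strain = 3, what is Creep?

2

do(Strain=3) replaces the equation Strain <- 3*Stress + Load - 3 with the constant Strain = 3.
Stress = 4 if Load >= -1 else 8  [with Load=1]  = 4
Temp = 2*Load + 2*Stress - 5  [with Load=1, Stress=4]  = 5
Creep = |Temp - Strain|  [with Temp=5, Strain=3]  = 2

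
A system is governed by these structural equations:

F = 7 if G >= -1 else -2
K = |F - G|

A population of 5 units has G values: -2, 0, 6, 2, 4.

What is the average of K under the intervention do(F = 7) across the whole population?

5

Every unit gets F=7 under the intervention. K values become 9, 7, 1, 5, 3; E[K|do(F=7)] = 5.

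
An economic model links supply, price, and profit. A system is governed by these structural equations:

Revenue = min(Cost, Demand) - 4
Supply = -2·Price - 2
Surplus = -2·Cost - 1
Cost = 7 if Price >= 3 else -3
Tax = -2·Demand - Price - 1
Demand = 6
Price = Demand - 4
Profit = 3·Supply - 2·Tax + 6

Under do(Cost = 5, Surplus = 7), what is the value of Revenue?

1

The joint intervention fixes Cost = 5, Surplus = 7, removing each variable's own equation.
Revenue = min(Cost, Demand) - 4  [with Cost=5, Demand=6]  = 1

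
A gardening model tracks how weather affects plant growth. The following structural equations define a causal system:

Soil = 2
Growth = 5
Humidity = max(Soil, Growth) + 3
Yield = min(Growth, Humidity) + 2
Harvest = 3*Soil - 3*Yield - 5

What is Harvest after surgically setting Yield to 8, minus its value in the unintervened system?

Intervening sets Yield = 8 and removes its equation (Yield = min(Growth, Humidity) + 2).
Harvest = 3*Soil - 3*Yield - 5  [with Soil=2, Yield=8]  = -23
Without intervention: Humidity = max(Soil, Growth) + 3  [with Soil=2, Growth=5]  = 8; Yield = min(Growth, Humidity) + 2  [with Growth=5, Humidity=8]  = 7; Harvest = 3*Soil - 3*Yield - 5  [with Soil=2, Yield=7]  = -20.
Change = -23 − (-20) = -3.

-3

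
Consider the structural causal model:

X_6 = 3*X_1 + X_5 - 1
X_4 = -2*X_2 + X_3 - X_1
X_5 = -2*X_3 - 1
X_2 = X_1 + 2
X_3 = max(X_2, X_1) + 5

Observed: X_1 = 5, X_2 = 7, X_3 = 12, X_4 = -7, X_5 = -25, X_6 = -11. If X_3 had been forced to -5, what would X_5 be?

do(X_3=-5) replaces the equation X_3 = max(X_2, X_1) + 5 with the constant X_3 = -5.
X_5 = -2*X_3 - 1  [with X_3=-5]  = 9

9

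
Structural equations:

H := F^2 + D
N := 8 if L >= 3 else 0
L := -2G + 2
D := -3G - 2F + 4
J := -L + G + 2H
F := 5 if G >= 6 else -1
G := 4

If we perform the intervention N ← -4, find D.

Intervening sets N = -4 and removes its equation (N := 8 if L >= 3 else 0).
D is not downstream of the intervention, so its value is determined by the original equations.
F = 5 if G >= 6 else -1  [with G=4]  = -1
D = -3G - 2F + 4  [with G=4, F=-1]  = -6

-6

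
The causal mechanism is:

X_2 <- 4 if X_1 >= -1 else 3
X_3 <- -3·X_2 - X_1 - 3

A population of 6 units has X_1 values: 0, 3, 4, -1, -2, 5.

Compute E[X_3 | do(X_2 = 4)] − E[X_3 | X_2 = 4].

do(X_2=4) breaks X_2's dependence on X_1. With X_2=4 fixed, X_3 across the units is -15, -18, -19, -14, -13, -20, mean -16.5.
Conditioning on X_2=4 selects the 5 unit(s) with X_1 ∈ {0, 3, 4, -1, 5}. Their X_3 values: -15, -18, -19, -14, -20. Mean = -17.2.
Difference = -16.5 − (-17.2) = 0.7.

0.7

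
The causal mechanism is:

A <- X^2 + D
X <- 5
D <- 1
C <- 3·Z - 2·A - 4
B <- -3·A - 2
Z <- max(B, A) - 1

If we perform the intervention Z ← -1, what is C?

-59

The intervention breaks the incoming arrows to Z: Z <- max(B, A) - 1 no longer applies, and Z = -1.
A = X^2 + D  [with X=5, D=1]  = 26
C = 3·Z - 2·A - 4  [with Z=-1, A=26]  = -59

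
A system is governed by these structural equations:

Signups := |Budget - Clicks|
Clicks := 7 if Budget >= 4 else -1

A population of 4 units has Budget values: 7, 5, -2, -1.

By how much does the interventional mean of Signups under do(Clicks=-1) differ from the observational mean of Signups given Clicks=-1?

Every unit gets Clicks=-1 under the intervention. Signups values become 8, 6, 1, 0; E[Signups|do(Clicks=-1)] = 3.75.
E[Signups|Clicks=-1] averages over only the 2 units with Clicks=-1 (Budget = -2, -1): Signups = 1, 0, mean 0.5.
Difference = 3.75 − 0.5 = 3.25.

3.25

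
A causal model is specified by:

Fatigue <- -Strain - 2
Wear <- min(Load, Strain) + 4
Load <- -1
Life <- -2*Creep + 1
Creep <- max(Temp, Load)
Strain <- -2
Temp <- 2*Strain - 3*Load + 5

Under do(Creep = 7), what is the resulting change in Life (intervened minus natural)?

-6

The intervention breaks the incoming arrows to Creep: Creep <- max(Temp, Load) no longer applies, and Creep = 7.
Life = -2*Creep + 1  [with Creep=7]  = -13
Without intervention: Temp = 2*Strain - 3*Load + 5  [with Strain=-2, Load=-1]  = 4; Creep = max(Temp, Load)  [with Temp=4, Load=-1]  = 4; Life = -2*Creep + 1  [with Creep=4]  = -7.
Change = -13 − (-7) = -6.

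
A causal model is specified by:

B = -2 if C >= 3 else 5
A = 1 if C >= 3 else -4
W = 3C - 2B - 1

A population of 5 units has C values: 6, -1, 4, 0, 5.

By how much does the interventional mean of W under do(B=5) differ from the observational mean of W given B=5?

9.9

Every unit gets B=5 under the intervention. W values become 7, -14, 1, -11, 4; E[W|do(B=5)] = -2.6.
Observing B=5 restricts to units where B's equation naturally yields 5: C ∈ {-1, 0}. In that subpopulation W = -14, -11, mean -12.5.
Difference = -2.6 − (-12.5) = 9.9.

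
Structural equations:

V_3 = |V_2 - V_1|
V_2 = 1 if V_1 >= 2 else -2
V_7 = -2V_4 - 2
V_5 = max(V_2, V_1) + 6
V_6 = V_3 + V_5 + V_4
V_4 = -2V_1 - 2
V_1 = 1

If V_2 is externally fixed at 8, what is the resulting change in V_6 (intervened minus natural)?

Under do(V_2=8), the mechanism V_2 = 1 if V_1 >= 2 else -2 is discarded; V_2 is fixed at 8.
V_3 = |V_2 - V_1|  [with V_2=8, V_1=1]  = 7
V_4 = -2V_1 - 2  [with V_1=1]  = -4
V_5 = max(V_2, V_1) + 6  [with V_2=8, V_1=1]  = 14
V_6 = V_3 + V_5 + V_4  [with V_3=7, V_5=14, V_4=-4]  = 17
Without intervention: V_2 = 1 if V_1 >= 2 else -2  [with V_1=1]  = -2; V_3 = |V_2 - V_1|  [with V_2=-2, V_1=1]  = 3; V_4 = -2V_1 - 2  [with V_1=1]  = -4; V_5 = max(V_2, V_1) + 6  [with V_2=-2, V_1=1]  = 7; V_6 = V_3 + V_5 + V_4  [with V_3=3, V_5=7, V_4=-4]  = 6.
Change = 17 − 6 = 11.

11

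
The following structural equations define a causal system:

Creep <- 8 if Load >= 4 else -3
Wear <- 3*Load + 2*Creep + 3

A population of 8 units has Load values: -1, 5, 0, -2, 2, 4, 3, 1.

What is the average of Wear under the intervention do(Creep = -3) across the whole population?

Every unit gets Creep=-3 under the intervention. Wear values become -6, 12, -3, -9, 3, 9, 6, 0; E[Wear|do(Creep=-3)] = 1.5.

1.5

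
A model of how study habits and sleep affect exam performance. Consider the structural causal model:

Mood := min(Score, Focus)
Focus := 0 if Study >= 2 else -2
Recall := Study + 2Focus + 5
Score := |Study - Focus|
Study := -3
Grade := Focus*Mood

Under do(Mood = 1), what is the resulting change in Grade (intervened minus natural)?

-6

Under do(Mood=1), the mechanism Mood := min(Score, Focus) is discarded; Mood is fixed at 1.
Focus = 0 if Study >= 2 else -2  [with Study=-3]  = -2
Grade = Focus*Mood  [with Focus=-2, Mood=1]  = -2
Without intervention: Focus = 0 if Study >= 2 else -2  [with Study=-3]  = -2; Score = |Study - Focus|  [with Study=-3, Focus=-2]  = 1; Mood = min(Score, Focus)  [with Score=1, Focus=-2]  = -2; Grade = Focus*Mood  [with Focus=-2, Mood=-2]  = 4.
Change = -2 − 4 = -6.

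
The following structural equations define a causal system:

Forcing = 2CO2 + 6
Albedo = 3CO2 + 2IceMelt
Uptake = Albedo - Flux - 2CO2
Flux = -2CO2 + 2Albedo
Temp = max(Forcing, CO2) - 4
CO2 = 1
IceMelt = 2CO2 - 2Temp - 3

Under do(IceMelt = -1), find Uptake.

The intervention breaks the incoming arrows to IceMelt: IceMelt = 2CO2 - 2Temp - 3 no longer applies, and IceMelt = -1.
Albedo = 3CO2 + 2IceMelt  [with CO2=1, IceMelt=-1]  = 1
Flux = -2CO2 + 2Albedo  [with CO2=1, Albedo=1]  = 0
Uptake = Albedo - Flux - 2CO2  [with Albedo=1, Flux=0, CO2=1]  = -1

-1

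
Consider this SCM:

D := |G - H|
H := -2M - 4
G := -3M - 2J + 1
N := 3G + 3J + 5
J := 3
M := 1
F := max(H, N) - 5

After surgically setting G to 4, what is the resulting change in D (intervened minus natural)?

8

The intervention breaks the incoming arrows to G: G := -3M - 2J + 1 no longer applies, and G = 4.
H = -2M - 4  [with M=1]  = -6
D = |G - H|  [with G=4, H=-6]  = 10
Without intervention: G = -3M - 2J + 1  [with M=1, J=3]  = -8; H = -2M - 4  [with M=1]  = -6; D = |G - H|  [with G=-8, H=-6]  = 2.
Change = 10 − 2 = 8.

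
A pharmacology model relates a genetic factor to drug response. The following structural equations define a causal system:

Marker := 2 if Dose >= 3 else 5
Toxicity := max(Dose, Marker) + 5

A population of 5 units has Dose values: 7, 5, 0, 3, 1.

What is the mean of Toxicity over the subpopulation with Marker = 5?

Conditioning on Marker=5 selects the 2 unit(s) with Dose ∈ {0, 1}. Their Toxicity values: 10, 10. Mean = 10.

10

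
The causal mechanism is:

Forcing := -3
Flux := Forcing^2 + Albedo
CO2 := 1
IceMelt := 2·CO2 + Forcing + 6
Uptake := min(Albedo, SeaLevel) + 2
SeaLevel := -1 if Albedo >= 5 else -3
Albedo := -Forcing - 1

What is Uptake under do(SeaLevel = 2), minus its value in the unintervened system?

Under do(SeaLevel=2), the mechanism SeaLevel := -1 if Albedo >= 5 else -3 is discarded; SeaLevel is fixed at 2.
Albedo = -Forcing - 1  [with Forcing=-3]  = 2
Uptake = min(Albedo, SeaLevel) + 2  [with Albedo=2, SeaLevel=2]  = 4
Without intervention: Albedo = -Forcing - 1  [with Forcing=-3]  = 2; SeaLevel = -1 if Albedo >= 5 else -3  [with Albedo=2]  = -3; Uptake = min(Albedo, SeaLevel) + 2  [with Albedo=2, SeaLevel=-3]  = -1.
Change = 4 − (-1) = 5.

5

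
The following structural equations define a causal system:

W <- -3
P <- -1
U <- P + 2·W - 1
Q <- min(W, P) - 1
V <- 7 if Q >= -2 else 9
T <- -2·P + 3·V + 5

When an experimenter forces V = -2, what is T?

The intervention breaks the incoming arrows to V: V <- 7 if Q >= -2 else 9 no longer applies, and V = -2.
T = -2·P + 3·V + 5  [with P=-1, V=-2]  = 1

1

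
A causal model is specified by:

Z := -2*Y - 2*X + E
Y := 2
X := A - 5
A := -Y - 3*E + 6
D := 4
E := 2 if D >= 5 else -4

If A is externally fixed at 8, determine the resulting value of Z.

-14

Under do(A=8), the mechanism A := -Y - 3*E + 6 is discarded; A is fixed at 8.
E = 2 if D >= 5 else -4  [with D=4]  = -4
X = A - 5  [with A=8]  = 3
Z = -2*Y - 2*X + E  [with Y=2, X=3, E=-4]  = -14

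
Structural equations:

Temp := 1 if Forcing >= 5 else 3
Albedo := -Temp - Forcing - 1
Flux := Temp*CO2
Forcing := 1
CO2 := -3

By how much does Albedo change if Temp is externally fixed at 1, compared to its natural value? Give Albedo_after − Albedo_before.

The intervention breaks the incoming arrows to Temp: Temp := 1 if Forcing >= 5 else 3 no longer applies, and Temp = 1.
Albedo = -Temp - Forcing - 1  [with Temp=1, Forcing=1]  = -3
Without intervention: Temp = 1 if Forcing >= 5 else 3  [with Forcing=1]  = 3; Albedo = -Temp - Forcing - 1  [with Temp=3, Forcing=1]  = -5.
Change = -3 − (-5) = 2.

2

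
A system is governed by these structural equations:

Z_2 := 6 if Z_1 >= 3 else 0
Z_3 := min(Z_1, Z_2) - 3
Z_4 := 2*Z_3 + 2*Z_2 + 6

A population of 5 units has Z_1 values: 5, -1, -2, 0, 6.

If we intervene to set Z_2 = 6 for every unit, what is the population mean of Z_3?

The intervention sets Z_2=6 in all 5 units regardless of Z_1. Recomputing Z_3 per unit gives 2, -4, -5, -3, 3; average -1.4.

-1.4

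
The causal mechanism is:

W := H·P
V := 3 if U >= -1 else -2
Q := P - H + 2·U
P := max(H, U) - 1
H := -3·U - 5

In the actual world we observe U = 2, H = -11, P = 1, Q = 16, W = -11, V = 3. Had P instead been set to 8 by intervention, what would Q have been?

The intervention breaks the incoming arrows to P: P := max(H, U) - 1 no longer applies, and P = 8.
H = -3·U - 5  [with U=2]  = -11
Q = P - H + 2·U  [with P=8, H=-11, U=2]  = 23

23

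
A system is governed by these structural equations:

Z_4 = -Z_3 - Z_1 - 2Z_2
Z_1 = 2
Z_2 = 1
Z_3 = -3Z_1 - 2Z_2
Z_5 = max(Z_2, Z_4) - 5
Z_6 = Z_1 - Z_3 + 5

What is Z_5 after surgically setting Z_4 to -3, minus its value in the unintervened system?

Intervening sets Z_4 = -3 and removes its equation (Z_4 = -Z_3 - Z_1 - 2Z_2).
Z_5 = max(Z_2, Z_4) - 5  [with Z_2=1, Z_4=-3]  = -4
Without intervention: Z_3 = -3Z_1 - 2Z_2  [with Z_1=2, Z_2=1]  = -8; Z_4 = -Z_3 - Z_1 - 2Z_2  [with Z_3=-8, Z_1=2, Z_2=1]  = 4; Z_5 = max(Z_2, Z_4) - 5  [with Z_2=1, Z_4=4]  = -1.
Change = -4 − (-1) = -3.

-3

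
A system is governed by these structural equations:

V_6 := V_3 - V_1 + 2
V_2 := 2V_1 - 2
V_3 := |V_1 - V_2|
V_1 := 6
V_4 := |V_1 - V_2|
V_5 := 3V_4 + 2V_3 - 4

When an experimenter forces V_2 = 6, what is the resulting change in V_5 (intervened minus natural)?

do(V_2=6) replaces the equation V_2 := 2V_1 - 2 with the constant V_2 = 6.
V_3 = |V_1 - V_2|  [with V_1=6, V_2=6]  = 0
V_4 = |V_1 - V_2|  [with V_1=6, V_2=6]  = 0
V_5 = 3V_4 + 2V_3 - 4  [with V_4=0, V_3=0]  = -4
Without intervention: V_2 = 2V_1 - 2  [with V_1=6]  = 10; V_3 = |V_1 - V_2|  [with V_1=6, V_2=10]  = 4; V_4 = |V_1 - V_2|  [with V_1=6, V_2=10]  = 4; V_5 = 3V_4 + 2V_3 - 4  [with V_4=4, V_3=4]  = 16.
Change = -4 − 16 = -20.

-20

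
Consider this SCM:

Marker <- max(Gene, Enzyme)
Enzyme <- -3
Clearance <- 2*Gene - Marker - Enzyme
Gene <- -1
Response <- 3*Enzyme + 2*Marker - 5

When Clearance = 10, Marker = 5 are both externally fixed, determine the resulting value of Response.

-4

Under do(Clearance = 10, Marker = 5), each intervened variable's structural equation is replaced by its fixed value.
Response = 3*Enzyme + 2*Marker - 5  [with Enzyme=-3, Marker=5]  = -4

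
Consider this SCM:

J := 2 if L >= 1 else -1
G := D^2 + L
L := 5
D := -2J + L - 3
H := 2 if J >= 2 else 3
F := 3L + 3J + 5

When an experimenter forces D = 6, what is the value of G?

41

The intervention breaks the incoming arrows to D: D := -2J + L - 3 no longer applies, and D = 6.
G = D^2 + L  [with D=6, L=5]  = 41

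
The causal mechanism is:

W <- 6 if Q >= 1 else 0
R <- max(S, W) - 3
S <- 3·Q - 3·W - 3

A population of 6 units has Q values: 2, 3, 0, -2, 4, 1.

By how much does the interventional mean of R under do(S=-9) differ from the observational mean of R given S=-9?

do(S=-9) breaks S's dependence on Q. With S=-9 fixed, R across the units is 3, 3, -3, -3, 3, 3, mean 1.
E[R|S=-9] averages over only the 2 units with S=-9 (Q = -2, 4): R = -3, 3, mean 0.
Difference = 1 − 0 = 1.

1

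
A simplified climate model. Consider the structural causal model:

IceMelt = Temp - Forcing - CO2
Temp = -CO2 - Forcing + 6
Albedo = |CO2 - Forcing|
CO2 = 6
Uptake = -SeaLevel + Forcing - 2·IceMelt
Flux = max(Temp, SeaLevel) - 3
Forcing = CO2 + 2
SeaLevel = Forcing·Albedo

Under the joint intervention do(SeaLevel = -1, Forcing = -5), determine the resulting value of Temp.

The joint intervention fixes SeaLevel = -1, Forcing = -5, removing each variable's own equation.
Temp = -CO2 - Forcing + 6  [with CO2=6, Forcing=-5]  = 5

5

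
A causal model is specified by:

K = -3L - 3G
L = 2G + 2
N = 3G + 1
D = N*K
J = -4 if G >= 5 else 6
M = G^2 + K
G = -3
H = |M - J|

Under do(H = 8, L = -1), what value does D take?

-96

The joint intervention fixes H = 8, L = -1, removing each variable's own equation.
K = -3L - 3G  [with L=-1, G=-3]  = 12
N = 3G + 1  [with G=-3]  = -8
D = N*K  [with N=-8, K=12]  = -96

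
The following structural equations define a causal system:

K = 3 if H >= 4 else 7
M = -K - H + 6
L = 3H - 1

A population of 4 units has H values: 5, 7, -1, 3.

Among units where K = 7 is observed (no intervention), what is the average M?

-2

E[M|K=7] averages over only the 2 units with K=7 (H = -1, 3): M = 0, -4, mean -2.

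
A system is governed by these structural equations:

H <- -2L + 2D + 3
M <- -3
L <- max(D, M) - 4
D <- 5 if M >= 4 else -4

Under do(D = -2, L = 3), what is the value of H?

Setting D = -2, L = 3 by intervention discards those variables' equations.
H = -2L + 2D + 3  [with L=3, D=-2]  = -7

-7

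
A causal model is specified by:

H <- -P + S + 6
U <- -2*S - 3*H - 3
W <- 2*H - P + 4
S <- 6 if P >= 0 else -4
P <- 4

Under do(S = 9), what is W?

do(S=9) replaces the equation S <- 6 if P >= 0 else -4 with the constant S = 9.
H = -P + S + 6  [with P=4, S=9]  = 11
W = 2*H - P + 4  [with H=11, P=4]  = 22

22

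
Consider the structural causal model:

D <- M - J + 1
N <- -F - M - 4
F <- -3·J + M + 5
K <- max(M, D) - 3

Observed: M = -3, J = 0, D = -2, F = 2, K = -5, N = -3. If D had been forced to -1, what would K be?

do(D=-1) replaces the equation D <- M - J + 1 with the constant D = -1.
K = max(M, D) - 3  [with M=-3, D=-1]  = -4

-4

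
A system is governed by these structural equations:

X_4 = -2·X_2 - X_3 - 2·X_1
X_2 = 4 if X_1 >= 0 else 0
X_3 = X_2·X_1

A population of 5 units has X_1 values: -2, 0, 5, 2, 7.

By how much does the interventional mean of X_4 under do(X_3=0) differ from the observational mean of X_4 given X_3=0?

do(X_3=0) breaks X_3's dependence on X_1. With X_3=0 fixed, X_4 across the units is 4, -8, -18, -12, -22, mean -11.2.
E[X_4|X_3=0] averages over only the 2 units with X_3=0 (X_1 = -2, 0): X_4 = 4, -8, mean -2.
Difference = -11.2 − (-2) = -9.2.

-9.2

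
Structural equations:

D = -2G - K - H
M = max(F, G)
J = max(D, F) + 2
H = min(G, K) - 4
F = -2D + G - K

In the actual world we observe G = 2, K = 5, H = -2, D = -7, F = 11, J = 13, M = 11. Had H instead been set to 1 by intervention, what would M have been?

17

The intervention breaks the incoming arrows to H: H = min(G, K) - 4 no longer applies, and H = 1.
D = -2G - K - H  [with G=2, K=5, H=1]  = -10
F = -2D + G - K  [with D=-10, G=2, K=5]  = 17
M = max(F, G)  [with F=17, G=2]  = 17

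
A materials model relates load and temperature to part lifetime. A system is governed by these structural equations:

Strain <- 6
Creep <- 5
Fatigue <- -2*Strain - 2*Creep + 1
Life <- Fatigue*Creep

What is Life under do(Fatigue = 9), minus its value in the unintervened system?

The intervention breaks the incoming arrows to Fatigue: Fatigue <- -2*Strain - 2*Creep + 1 no longer applies, and Fatigue = 9.
Life = Fatigue*Creep  [with Fatigue=9, Creep=5]  = 45
Without intervention: Fatigue = -2*Strain - 2*Creep + 1  [with Strain=6, Creep=5]  = -21; Life = Fatigue*Creep  [with Fatigue=-21, Creep=5]  = -105.
Change = 45 − (-105) = 150.

150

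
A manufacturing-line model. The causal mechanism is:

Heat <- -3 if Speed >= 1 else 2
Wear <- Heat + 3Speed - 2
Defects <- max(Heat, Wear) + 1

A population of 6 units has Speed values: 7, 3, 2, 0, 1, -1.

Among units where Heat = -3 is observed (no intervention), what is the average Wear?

4.75

E[Wear|Heat=-3] averages over only the 4 units with Heat=-3 (Speed = 7, 3, 2, 1): Wear = 16, 4, 1, -2, mean 4.75.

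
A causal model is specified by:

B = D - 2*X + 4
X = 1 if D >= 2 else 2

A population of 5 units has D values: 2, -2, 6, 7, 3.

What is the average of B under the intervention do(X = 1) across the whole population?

5.2

Every unit gets X=1 under the intervention. B values become 4, 0, 8, 9, 5; E[B|do(X=1)] = 5.2.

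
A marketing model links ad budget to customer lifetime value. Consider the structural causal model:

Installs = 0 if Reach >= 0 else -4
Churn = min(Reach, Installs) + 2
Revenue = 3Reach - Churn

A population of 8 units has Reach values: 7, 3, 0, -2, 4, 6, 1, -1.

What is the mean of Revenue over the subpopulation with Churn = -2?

E[Revenue|Churn=-2] averages over only the 2 units with Churn=-2 (Reach = -2, -1): Revenue = -4, -1, mean -2.5.

-2.5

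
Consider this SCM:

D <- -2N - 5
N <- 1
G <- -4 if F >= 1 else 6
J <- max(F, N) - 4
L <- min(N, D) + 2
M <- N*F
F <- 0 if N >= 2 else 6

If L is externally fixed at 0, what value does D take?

-7

do(L=0) replaces the equation L <- min(N, D) + 2 with the constant L = 0.
No directed path runs from L to D, so D keeps its natural value.
D = -2N - 5  [with N=1]  = -7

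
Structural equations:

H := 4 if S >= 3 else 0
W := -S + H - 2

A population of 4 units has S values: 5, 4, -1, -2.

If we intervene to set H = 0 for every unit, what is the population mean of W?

-3.5

The intervention sets H=0 in all 4 units regardless of S. Recomputing W per unit gives -7, -6, -1, 0; average -3.5.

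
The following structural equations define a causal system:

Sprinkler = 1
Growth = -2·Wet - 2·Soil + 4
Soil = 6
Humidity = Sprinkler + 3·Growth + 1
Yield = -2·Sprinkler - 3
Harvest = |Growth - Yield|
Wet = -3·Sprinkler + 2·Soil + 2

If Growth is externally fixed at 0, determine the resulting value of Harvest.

5

The intervention breaks the incoming arrows to Growth: Growth = -2·Wet - 2·Soil + 4 no longer applies, and Growth = 0.
Yield = -2·Sprinkler - 3  [with Sprinkler=1]  = -5
Harvest = |Growth - Yield|  [with Growth=0, Yield=-5]  = 5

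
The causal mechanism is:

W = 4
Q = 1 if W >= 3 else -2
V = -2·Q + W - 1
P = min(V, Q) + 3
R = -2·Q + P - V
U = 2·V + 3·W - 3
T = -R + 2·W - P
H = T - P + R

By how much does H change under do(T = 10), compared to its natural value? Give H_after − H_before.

do(T=10) replaces the equation T = -R + 2·W - P with the constant T = 10.
Q = 1 if W >= 3 else -2  [with W=4]  = 1
V = -2·Q + W - 1  [with Q=1, W=4]  = 1
P = min(V, Q) + 3  [with V=1, Q=1]  = 4
R = -2·Q + P - V  [with Q=1, P=4, V=1]  = 1
H = T - P + R  [with T=10, P=4, R=1]  = 7
Without intervention: Q = 1 if W >= 3 else -2  [with W=4]  = 1; V = -2·Q + W - 1  [with Q=1, W=4]  = 1; P = min(V, Q) + 3  [with V=1, Q=1]  = 4; R = -2·Q + P - V  [with Q=1, P=4, V=1]  = 1; T = -R + 2·W - P  [with R=1, W=4, P=4]  = 3; H = T - P + R  [with T=3, P=4, R=1]  = 0.
Change = 7 − 0 = 7.

7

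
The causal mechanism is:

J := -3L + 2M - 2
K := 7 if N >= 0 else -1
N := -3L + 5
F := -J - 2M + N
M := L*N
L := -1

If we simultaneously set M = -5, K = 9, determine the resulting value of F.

The joint intervention fixes M = -5, K = 9, removing each variable's own equation.
N = -3L + 5  [with L=-1]  = 8
J = -3L + 2M - 2  [with L=-1, M=-5]  = -9
F = -J - 2M + N  [with J=-9, M=-5, N=8]  = 27

27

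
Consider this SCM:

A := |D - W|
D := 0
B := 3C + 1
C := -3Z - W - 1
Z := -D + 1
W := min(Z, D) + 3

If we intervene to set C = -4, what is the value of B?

-11

The intervention breaks the incoming arrows to C: C := -3Z - W - 1 no longer applies, and C = -4.
B = 3C + 1  [with C=-4]  = -11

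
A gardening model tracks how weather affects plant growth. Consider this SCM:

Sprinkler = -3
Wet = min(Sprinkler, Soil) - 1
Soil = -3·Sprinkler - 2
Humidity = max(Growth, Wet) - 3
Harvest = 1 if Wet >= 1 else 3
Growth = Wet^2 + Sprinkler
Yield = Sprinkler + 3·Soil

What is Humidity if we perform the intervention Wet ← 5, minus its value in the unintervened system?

9

do(Wet=5) replaces the equation Wet = min(Sprinkler, Soil) - 1 with the constant Wet = 5.
Growth = Wet^2 + Sprinkler  [with Wet=5, Sprinkler=-3]  = 22
Humidity = max(Growth, Wet) - 3  [with Growth=22, Wet=5]  = 19
Without intervention: Soil = -3·Sprinkler - 2  [with Sprinkler=-3]  = 7; Wet = min(Sprinkler, Soil) - 1  [with Sprinkler=-3, Soil=7]  = -4; Growth = Wet^2 + Sprinkler  [with Wet=-4, Sprinkler=-3]  = 13; Humidity = max(Growth, Wet) - 3  [with Growth=13, Wet=-4]  = 10.
Change = 19 − 10 = 9.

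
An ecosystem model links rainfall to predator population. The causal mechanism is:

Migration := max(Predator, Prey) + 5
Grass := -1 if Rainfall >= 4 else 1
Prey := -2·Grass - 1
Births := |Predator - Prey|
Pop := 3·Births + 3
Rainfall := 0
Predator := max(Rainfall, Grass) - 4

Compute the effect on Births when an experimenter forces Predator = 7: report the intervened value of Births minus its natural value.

10

Intervening sets Predator = 7 and removes its equation (Predator := max(Rainfall, Grass) - 4).
Grass = -1 if Rainfall >= 4 else 1  [with Rainfall=0]  = 1
Prey = -2·Grass - 1  [with Grass=1]  = -3
Births = |Predator - Prey|  [with Predator=7, Prey=-3]  = 10
Without intervention: Grass = -1 if Rainfall >= 4 else 1  [with Rainfall=0]  = 1; Prey = -2·Grass - 1  [with Grass=1]  = -3; Predator = max(Rainfall, Grass) - 4  [with Rainfall=0, Grass=1]  = -3; Births = |Predator - Prey|  [with Predator=-3, Prey=-3]  = 0.
Change = 10 − 0 = 10.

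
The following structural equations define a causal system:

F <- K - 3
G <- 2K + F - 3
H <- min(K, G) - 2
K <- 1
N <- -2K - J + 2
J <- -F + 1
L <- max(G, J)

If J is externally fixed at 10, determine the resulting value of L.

The intervention breaks the incoming arrows to J: J <- -F + 1 no longer applies, and J = 10.
F = K - 3  [with K=1]  = -2
G = 2K + F - 3  [with K=1, F=-2]  = -3
L = max(G, J)  [with G=-3, J=10]  = 10

10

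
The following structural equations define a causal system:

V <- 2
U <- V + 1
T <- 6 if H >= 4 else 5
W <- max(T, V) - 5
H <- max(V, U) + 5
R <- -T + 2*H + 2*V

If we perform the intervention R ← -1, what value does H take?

8

do(R=-1) replaces the equation R <- -T + 2*H + 2*V with the constant R = -1.
H is not downstream of the intervention, so its value is determined by the original equations.
U = V + 1  [with V=2]  = 3
H = max(V, U) + 5  [with V=2, U=3]  = 8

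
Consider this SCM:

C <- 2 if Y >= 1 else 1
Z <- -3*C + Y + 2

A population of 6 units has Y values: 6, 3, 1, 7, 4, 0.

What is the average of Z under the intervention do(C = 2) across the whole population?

-0.5

do(C=2) breaks C's dependence on Y. With C=2 fixed, Z across the units is 2, -1, -3, 3, 0, -4, mean -0.5.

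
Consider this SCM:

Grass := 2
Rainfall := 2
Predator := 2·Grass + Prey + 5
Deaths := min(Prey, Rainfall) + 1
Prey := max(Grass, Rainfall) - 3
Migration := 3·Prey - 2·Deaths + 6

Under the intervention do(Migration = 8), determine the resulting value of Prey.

-1

do(Migration=8) replaces the equation Migration := 3·Prey - 2·Deaths + 6 with the constant Migration = 8.
Prey is not downstream of the intervention, so its value is determined by the original equations.
Prey = max(Grass, Rainfall) - 3  [with Grass=2, Rainfall=2]  = -1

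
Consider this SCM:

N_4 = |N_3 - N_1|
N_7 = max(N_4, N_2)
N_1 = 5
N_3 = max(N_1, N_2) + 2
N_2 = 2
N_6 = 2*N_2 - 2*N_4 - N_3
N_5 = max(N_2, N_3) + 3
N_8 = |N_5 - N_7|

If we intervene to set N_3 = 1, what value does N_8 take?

1

The intervention breaks the incoming arrows to N_3: N_3 = max(N_1, N_2) + 2 no longer applies, and N_3 = 1.
N_4 = |N_3 - N_1|  [with N_3=1, N_1=5]  = 4
N_5 = max(N_2, N_3) + 3  [with N_2=2, N_3=1]  = 5
N_7 = max(N_4, N_2)  [with N_4=4, N_2=2]  = 4
N_8 = |N_5 - N_7|  [with N_5=5, N_7=4]  = 1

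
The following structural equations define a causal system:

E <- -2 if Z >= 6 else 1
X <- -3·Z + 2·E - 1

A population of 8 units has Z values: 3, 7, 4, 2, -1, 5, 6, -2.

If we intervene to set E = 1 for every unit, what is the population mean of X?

do(E=1) breaks E's dependence on Z. With E=1 fixed, X across the units is -8, -20, -11, -5, 4, -14, -17, 7, mean -8.

-8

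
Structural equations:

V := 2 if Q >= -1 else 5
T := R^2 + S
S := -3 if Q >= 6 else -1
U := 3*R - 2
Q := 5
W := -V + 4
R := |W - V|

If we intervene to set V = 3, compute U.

The intervention breaks the incoming arrows to V: V := 2 if Q >= -1 else 5 no longer applies, and V = 3.
W = -V + 4  [with V=3]  = 1
R = |W - V|  [with W=1, V=3]  = 2
U = 3*R - 2  [with R=2]  = 4

4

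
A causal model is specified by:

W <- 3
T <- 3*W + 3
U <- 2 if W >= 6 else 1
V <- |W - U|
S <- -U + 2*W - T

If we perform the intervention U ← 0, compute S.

do(U=0) replaces the equation U <- 2 if W >= 6 else 1 with the constant U = 0.
T = 3*W + 3  [with W=3]  = 12
S = -U + 2*W - T  [with U=0, W=3, T=12]  = -6

-6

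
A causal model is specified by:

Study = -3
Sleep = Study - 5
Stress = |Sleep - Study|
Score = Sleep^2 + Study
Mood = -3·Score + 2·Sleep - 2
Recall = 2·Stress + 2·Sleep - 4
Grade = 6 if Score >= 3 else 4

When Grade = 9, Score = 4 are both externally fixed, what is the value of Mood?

-30

Under do(Grade = 9, Score = 4), each intervened variable's structural equation is replaced by its fixed value.
Sleep = Study - 5  [with Study=-3]  = -8
Mood = -3·Score + 2·Sleep - 2  [with Score=4, Sleep=-8]  = -30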